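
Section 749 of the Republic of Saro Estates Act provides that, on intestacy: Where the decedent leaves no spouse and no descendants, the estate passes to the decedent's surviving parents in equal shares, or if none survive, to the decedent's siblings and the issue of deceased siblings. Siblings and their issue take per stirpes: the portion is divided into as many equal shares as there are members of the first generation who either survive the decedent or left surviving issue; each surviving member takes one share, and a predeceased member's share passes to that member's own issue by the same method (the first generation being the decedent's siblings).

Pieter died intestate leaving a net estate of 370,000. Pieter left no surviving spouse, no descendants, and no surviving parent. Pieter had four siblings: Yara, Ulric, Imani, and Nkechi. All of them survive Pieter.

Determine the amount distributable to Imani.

The entire 370,000 passes to the siblings and their issue.
That amount (370,000) is divided into 4 shares of 92,500: Yara, Ulric, Imani, and Nkechi each take 92,500.

Imani receives 92,500.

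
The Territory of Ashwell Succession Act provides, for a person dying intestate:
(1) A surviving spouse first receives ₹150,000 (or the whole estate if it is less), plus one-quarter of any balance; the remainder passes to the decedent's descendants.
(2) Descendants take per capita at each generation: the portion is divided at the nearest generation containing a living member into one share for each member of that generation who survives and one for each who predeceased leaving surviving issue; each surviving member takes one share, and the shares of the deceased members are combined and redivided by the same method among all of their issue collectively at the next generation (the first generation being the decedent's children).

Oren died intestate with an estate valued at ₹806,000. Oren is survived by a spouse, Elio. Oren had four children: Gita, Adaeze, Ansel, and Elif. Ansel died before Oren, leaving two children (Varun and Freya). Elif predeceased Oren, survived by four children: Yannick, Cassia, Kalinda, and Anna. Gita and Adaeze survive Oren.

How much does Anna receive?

Anna receives ₹41,000.

Elio first takes ₹150,000, leaving a balance of ₹656,000. Elio then takes one-quarter of the balance (₹164,000), for a total of ₹314,000. The remaining ₹492,000 passes to the descendants.
The descendants' portion (₹492,000) is divided at the children's generation into 4 shares of ₹123,000. Gita and Adaeze each take ₹123,000. The 2 shares of the deceased (Ansel and Elif) are combined into a pool of ₹246,000.
That pool (₹246,000) is divided at the grandchildren's generation equally among Varun, Freya, Yannick, Cassia, Kalinda, and Anna: ₹41,000 each.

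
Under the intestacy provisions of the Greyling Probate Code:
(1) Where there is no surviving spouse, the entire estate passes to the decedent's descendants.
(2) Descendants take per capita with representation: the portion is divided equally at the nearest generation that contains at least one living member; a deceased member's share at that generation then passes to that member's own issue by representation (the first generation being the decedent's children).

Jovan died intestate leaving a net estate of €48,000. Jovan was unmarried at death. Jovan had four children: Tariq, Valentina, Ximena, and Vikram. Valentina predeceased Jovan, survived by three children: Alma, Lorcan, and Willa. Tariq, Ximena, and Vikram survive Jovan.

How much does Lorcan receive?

Lorcan receives €4,000.

The entire €48,000 passes to the descendants.
That amount (€48,000) is divided into 4 shares of €12,000: Tariq, Ximena, and Vikram each take €12,000; Valentina's €12,000 share passes to Valentina's issue.
Valentina's share (€12,000) is divided into 3 shares of €4,000: Alma, Lorcan, and Willa each take €4,000.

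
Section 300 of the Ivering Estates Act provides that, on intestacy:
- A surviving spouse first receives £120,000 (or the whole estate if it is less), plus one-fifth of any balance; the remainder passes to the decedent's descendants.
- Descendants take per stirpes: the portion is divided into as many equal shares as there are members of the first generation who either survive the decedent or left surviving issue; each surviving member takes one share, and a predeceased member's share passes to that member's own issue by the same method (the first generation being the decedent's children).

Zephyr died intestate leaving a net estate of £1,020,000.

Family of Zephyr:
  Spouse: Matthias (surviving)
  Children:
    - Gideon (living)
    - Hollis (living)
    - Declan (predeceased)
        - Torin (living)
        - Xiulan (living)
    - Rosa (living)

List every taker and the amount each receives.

Matthias: £300,000; Gideon: £180,000; Hollis: £180,000; Torin: £90,000; Xiulan: £90,000; Rosa: £180,000

Matthias first takes £120,000, leaving a balance of £900,000. Matthias then takes one-fifth of the balance (£180,000), for a total of £300,000. The remaining £720,000 passes to the descendants.
The descendants' portion (£720,000) is divided into 4 shares of £180,000: Gideon, Hollis, and Rosa each take £180,000; Declan's £180,000 share passes to Declan's issue.
Declan's share (£180,000) is divided into 2 shares of £90,000: Torin and Xiulan each take £90,000.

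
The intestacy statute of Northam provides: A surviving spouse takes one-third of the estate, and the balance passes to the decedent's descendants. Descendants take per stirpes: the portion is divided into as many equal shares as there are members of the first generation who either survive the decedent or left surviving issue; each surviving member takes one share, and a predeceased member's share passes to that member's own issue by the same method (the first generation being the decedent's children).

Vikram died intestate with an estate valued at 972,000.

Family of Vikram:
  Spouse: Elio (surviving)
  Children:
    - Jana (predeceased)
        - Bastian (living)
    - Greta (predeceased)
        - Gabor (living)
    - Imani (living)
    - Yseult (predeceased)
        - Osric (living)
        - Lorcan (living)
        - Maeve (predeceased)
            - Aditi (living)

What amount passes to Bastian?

Elio takes one-third of 972,000 = 324,000. The remaining 648,000 passes to the descendants.
The descendants' portion (648,000) is divided into 4 shares of 162,000: Imani takes 162,000; Jana's 162,000 share passes to Jana's issue; Greta's 162,000 share passes to Greta's issue; Yseult's 162,000 share passes to Yseult's issue.
Jana's share (162,000) passes entirely to Bastian.
Greta's share (162,000) passes entirely to Gabor.
Yseult's share (162,000) is divided into 3 shares of 54,000: Osric and Lorcan each take 54,000; Maeve's 54,000 share passes to Maeve's issue.
Maeve's share (54,000) passes entirely to Aditi.

Bastian receives 162,000.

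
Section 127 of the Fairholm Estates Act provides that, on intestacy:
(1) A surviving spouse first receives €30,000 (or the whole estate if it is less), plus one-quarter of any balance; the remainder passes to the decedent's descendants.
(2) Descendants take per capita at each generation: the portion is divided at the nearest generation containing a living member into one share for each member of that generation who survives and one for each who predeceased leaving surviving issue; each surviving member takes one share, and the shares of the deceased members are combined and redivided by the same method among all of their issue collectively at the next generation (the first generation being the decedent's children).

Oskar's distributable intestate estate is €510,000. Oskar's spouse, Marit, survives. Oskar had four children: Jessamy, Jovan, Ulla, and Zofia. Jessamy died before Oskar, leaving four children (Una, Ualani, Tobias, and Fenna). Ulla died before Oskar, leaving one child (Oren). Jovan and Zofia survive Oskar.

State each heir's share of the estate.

Marit: €150,000; Una: €36,000; Ualani: €36,000; Tobias: €36,000; Fenna: €36,000; Jovan: €90,000; Oren: €36,000; Zofia: €90,000

Marit first takes €30,000, leaving a balance of €480,000. Marit then takes one-quarter of the balance (€120,000), for a total of €150,000. The remaining €360,000 passes to the descendants.
The descendants' portion (€360,000) is divided at the children's generation into 4 shares of €90,000. Jovan and Zofia each take €90,000. The 2 shares of the deceased (Jessamy and Ulla) are combined into a pool of €180,000.
That pool (€180,000) is divided at the grandchildren's generation equally among Una, Ualani, Tobias, Fenna, and Oren: €36,000 each.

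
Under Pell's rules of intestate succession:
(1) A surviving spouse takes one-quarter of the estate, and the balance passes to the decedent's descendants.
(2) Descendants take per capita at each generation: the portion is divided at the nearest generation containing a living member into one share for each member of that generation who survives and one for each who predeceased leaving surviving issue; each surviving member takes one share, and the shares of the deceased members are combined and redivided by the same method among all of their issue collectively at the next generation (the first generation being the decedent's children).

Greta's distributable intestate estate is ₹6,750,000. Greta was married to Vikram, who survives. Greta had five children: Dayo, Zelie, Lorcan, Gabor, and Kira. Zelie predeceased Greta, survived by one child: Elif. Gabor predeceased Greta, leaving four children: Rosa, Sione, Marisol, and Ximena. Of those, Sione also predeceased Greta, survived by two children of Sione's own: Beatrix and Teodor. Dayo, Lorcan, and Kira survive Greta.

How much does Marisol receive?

Vikram takes one-quarter of ₹6,750,000 = ₹1,687,500. The remaining ₹5,062,500 passes to the descendants.
The descendants' portion (₹5,062,500) is divided at the children's generation into 5 shares of ₹1,012,500. Dayo, Lorcan, and Kira each take ₹1,012,500. The 2 shares of the deceased (Zelie and Gabor) are combined into a pool of ₹2,025,000.
That pool (₹2,025,000) is divided at the grandchildren's generation into 5 shares of ₹405,000. Elif, Rosa, Marisol, and Ximena each take ₹405,000. The remaining share for the deceased Sione (₹405,000) is carried to the next generation.
That pool (₹405,000) is divided at the great-grandchildren's generation equally among Beatrix and Teodor: ₹202,500 each.

Marisol receives ₹405,000.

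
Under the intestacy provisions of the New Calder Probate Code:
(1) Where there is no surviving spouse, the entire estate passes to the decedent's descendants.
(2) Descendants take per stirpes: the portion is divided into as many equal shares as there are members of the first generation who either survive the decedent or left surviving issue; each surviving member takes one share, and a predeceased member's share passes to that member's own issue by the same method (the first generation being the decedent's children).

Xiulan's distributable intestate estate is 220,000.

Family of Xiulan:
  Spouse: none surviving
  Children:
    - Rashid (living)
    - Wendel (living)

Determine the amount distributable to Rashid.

The entire 220,000 passes to the descendants.
That amount (220,000) is divided into 2 shares of 110,000: Rashid and Wendel each take 110,000.

Rashid receives 110,000.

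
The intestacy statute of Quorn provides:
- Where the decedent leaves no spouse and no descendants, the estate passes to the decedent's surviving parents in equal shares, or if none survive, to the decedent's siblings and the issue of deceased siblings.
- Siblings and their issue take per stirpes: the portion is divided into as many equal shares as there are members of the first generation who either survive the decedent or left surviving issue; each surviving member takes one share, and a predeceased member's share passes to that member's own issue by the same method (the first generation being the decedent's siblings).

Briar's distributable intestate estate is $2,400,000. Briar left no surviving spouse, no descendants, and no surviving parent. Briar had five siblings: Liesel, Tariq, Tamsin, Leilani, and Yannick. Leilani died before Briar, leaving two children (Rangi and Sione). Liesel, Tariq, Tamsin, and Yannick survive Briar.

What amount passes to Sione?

Sione receives $240,000.

The entire $2,400,000 passes to the siblings and their issue.
That amount ($2,400,000) is divided into 5 shares of $480,000: Liesel, Tariq, Tamsin, and Yannick each take $480,000; Leilani's $480,000 share passes to Leilani's issue.
Leilani's share ($480,000) is divided into 2 shares of $240,000: Rangi and Sione each take $240,000.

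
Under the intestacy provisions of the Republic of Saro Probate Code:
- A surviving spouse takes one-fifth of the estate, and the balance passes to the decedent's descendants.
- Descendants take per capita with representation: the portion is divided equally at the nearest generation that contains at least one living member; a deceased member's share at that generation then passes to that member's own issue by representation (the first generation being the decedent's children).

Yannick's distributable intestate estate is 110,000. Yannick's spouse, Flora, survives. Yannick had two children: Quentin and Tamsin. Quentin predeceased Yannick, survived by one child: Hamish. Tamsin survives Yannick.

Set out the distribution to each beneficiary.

Flora takes one-fifth of 110,000 = 22,000. The remaining 88,000 passes to the descendants.
The descendants' portion (88,000) is divided into 2 shares of 44,000: Tamsin takes 44,000; Quentin's 44,000 share passes to Quentin's issue.
Quentin's share (44,000) passes entirely to Hamish.

Flora: 22,000; Hamish: 44,000; Tamsin: 44,000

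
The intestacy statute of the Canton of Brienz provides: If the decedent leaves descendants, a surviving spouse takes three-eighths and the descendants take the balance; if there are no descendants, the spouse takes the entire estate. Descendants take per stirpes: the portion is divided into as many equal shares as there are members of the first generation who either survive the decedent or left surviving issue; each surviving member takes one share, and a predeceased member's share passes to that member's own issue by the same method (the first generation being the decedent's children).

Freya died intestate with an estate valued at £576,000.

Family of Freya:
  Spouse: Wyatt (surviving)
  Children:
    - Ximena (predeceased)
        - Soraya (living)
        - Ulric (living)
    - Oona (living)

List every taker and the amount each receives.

Wyatt: £216,000; Soraya: £90,000; Ulric: £90,000; Oona: £180,000

Wyatt takes three-eighths of £576,000 = £216,000. The remaining £360,000 passes to the descendants.
The descendants' portion (£360,000) is divided into 2 shares of £180,000: Oona takes £180,000; Ximena's £180,000 share passes to Ximena's issue.
Ximena's share (£180,000) is divided into 2 shares of £90,000: Soraya and Ulric each take £90,000.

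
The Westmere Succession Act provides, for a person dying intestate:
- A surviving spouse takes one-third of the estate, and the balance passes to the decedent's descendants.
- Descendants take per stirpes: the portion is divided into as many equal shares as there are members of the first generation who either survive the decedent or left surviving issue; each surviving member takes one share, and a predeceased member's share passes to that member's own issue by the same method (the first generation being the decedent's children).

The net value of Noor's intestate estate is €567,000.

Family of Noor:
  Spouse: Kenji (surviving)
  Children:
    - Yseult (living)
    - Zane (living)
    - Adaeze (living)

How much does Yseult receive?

Yseult receives €126,000.

Kenji takes one-third of €567,000 = €189,000. The remaining €378,000 passes to the descendants.
The descendants' portion (€378,000) is divided into 3 shares of €126,000: Yseult, Zane, and Adaeze each take €126,000.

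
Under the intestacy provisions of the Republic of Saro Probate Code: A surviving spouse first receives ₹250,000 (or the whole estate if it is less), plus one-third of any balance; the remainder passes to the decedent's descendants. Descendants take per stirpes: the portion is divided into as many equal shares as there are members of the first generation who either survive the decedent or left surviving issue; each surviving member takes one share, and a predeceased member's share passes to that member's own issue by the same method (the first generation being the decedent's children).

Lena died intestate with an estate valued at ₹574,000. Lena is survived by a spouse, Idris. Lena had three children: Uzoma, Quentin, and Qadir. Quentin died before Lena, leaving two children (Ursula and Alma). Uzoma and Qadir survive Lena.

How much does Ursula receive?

Idris first takes ₹250,000, leaving a balance of ₹324,000. Idris then takes one-third of the balance (₹108,000), for a total of ₹358,000. The remaining ₹216,000 passes to the descendants.
The descendants' portion (₹216,000) is divided into 3 shares of ₹72,000: Uzoma and Qadir each take ₹72,000; Quentin's ₹72,000 share passes to Quentin's issue.
Quentin's share (₹72,000) is divided into 2 shares of ₹36,000: Ursula and Alma each take ₹36,000.

Ursula receives ₹36,000.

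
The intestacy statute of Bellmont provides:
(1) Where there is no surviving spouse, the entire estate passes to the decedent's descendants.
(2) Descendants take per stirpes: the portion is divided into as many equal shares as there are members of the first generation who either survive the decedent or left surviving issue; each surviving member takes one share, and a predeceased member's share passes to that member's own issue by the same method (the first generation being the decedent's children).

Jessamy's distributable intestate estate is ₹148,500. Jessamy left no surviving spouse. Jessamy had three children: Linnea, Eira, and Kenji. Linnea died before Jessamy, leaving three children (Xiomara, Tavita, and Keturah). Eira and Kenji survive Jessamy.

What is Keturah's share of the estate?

Keturah receives ₹16,500.

The entire ₹148,500 passes to the descendants.
That amount (₹148,500) is divided into 3 shares of ₹49,500: Eira and Kenji each take ₹49,500; Linnea's ₹49,500 share passes to Linnea's issue.
Linnea's share (₹49,500) is divided into 3 shares of ₹16,500: Xiomara, Tavita, and Keturah each take ₹16,500.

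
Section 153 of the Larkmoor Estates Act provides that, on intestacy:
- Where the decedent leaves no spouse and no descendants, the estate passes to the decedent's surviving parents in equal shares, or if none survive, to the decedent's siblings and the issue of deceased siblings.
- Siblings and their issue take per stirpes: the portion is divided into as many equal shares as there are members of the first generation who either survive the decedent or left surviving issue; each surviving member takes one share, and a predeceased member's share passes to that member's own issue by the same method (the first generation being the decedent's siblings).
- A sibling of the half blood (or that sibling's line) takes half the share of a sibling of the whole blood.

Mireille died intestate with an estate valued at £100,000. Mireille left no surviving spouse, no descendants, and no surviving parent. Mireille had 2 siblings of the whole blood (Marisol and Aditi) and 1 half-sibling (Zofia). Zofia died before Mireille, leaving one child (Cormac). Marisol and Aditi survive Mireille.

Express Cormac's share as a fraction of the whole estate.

Cormac receives 1/5 of the estate.

The entire £100,000 passes to the siblings and their issue.
Counting each half-blood sibling's line as half a unit, there are 5/2 units in £100,000, so one unit is £40,000. Whole-blood lines (Marisol and Aditi) take £40,000 each; half-blood lines (Zofia) take £20,000 each.
Zofia's share (£20,000) passes entirely to Cormac.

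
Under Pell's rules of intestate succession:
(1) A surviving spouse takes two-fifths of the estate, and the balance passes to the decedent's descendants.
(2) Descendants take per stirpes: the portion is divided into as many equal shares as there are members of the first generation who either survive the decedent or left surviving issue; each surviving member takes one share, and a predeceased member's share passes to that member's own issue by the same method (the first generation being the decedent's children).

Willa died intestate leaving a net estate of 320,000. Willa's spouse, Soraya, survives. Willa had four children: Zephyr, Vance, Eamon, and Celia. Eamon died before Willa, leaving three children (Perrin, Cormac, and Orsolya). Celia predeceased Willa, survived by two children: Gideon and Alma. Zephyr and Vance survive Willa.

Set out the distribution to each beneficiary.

Soraya takes two-fifths of 320,000 = 128,000. The remaining 192,000 passes to the descendants.
The descendants' portion (192,000) is divided into 4 shares of 48,000: Zephyr and Vance each take 48,000; Eamon's 48,000 share passes to Eamon's issue; Celia's 48,000 share passes to Celia's issue.
Eamon's share (48,000) is divided into 3 shares of 16,000: Perrin, Cormac, and Orsolya each take 16,000.
Celia's share (48,000) is divided into 2 shares of 24,000: Gideon and Alma each take 24,000.

Soraya: 128,000; Zephyr: 48,000; Vance: 48,000; Perrin: 16,000; Cormac: 16,000; Orsolya: 16,000; Gideon: 24,000; Alma: 24,000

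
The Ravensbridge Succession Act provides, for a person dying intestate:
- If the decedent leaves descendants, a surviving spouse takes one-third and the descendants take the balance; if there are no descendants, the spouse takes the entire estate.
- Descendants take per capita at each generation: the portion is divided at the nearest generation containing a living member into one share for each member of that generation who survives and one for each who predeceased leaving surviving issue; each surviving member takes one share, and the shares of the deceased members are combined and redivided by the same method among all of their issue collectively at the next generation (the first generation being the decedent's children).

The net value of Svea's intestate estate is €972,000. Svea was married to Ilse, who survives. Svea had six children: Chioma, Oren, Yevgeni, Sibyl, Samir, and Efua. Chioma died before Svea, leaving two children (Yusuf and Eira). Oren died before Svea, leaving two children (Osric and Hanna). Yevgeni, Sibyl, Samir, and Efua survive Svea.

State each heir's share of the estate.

Ilse takes one-third of €972,000 = €324,000. The remaining €648,000 passes to the descendants.
The descendants' portion (€648,000) is divided at the children's generation into 6 shares of €108,000. Yevgeni, Sibyl, Samir, and Efua each take €108,000. The 2 shares of the deceased (Chioma and Oren) are combined into a pool of €216,000.
That pool (€216,000) is divided at the grandchildren's generation equally among Yusuf, Eira, Osric, and Hanna: €54,000 each.

Ilse: €324,000; Yusuf: €54,000; Eira: €54,000; Osric: €54,000; Hanna: €54,000; Yevgeni: €108,000; Sibyl: €108,000; Samir: €108,000; Efua: €108,000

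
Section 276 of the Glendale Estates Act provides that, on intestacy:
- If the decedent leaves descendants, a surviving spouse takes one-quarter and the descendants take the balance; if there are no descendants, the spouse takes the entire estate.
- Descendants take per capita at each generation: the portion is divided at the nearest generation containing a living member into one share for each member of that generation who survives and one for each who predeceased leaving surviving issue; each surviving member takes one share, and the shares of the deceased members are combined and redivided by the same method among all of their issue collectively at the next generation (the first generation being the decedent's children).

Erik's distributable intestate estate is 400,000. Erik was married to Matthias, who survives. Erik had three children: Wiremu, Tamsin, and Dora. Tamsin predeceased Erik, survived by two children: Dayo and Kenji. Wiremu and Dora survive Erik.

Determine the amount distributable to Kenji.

Matthias takes one-quarter of 400,000 = 100,000. The remaining 300,000 passes to the descendants.
The descendants' portion (300,000) is divided at the children's generation into 3 shares of 100,000. Wiremu and Dora each take 100,000. The remaining share for the deceased Tamsin (100,000) is carried to the next generation.
That pool (100,000) is divided at the grandchildren's generation equally among Dayo and Kenji: 50,000 each.

Kenji receives 50,000.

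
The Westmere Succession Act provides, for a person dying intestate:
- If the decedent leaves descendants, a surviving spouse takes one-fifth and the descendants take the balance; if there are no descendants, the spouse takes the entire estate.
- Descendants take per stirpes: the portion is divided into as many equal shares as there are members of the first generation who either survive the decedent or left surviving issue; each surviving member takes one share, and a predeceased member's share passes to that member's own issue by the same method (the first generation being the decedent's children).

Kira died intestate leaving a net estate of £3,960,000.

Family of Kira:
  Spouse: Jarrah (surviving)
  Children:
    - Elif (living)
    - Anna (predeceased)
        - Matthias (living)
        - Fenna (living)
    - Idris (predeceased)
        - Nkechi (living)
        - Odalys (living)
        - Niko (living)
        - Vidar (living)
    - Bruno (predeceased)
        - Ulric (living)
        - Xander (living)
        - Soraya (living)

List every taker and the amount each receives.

Jarrah takes one-fifth of £3,960,000 = £792,000. The remaining £3,168,000 passes to the descendants.
The descendants' portion (£3,168,000) is divided into 4 shares of £792,000: Elif takes £792,000; Anna's £792,000 share passes to Anna's issue; Idris's £792,000 share passes to Idris's issue; Bruno's £792,000 share passes to Bruno's issue.
Anna's share (£792,000) is divided into 2 shares of £396,000: Matthias and Fenna each take £396,000.
Idris's share (£792,000) is divided into 4 shares of £198,000: Nkechi, Odalys, Niko, and Vidar each take £198,000.
Bruno's share (£792,000) is divided into 3 shares of £264,000: Ulric, Xander, and Soraya each take £264,000.

Jarrah: £792,000; Elif: £792,000; Matthias: £396,000; Fenna: £396,000; Nkechi: £198,000; Odalys: £198,000; Niko: £198,000; Vidar: £198,000; Ulric: £264,000; Xander: £264,000; Soraya: £264,000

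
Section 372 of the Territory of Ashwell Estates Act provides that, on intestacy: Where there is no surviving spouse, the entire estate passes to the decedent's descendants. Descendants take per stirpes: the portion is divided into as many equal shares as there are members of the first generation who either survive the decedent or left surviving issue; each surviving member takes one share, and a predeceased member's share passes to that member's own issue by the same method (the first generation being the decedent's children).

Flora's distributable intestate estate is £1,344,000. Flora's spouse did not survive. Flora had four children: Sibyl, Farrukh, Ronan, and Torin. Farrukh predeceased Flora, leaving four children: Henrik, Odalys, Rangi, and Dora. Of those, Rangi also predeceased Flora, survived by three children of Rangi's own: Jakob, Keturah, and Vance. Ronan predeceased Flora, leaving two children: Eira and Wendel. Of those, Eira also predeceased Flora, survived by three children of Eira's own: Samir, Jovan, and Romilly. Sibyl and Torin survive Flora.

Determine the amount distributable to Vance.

The entire £1,344,000 passes to the descendants.
That amount (£1,344,000) is divided into 4 shares of £336,000: Sibyl and Torin each take £336,000; Farrukh's £336,000 share passes to Farrukh's issue; Ronan's £336,000 share passes to Ronan's issue.
Farrukh's share (£336,000) is divided into 4 shares of £84,000: Henrik, Odalys, and Dora each take £84,000; Rangi's £84,000 share passes to Rangi's issue.
Rangi's share (£84,000) is divided into 3 shares of £28,000: Jakob, Keturah, and Vance each take £28,000.
Ronan's share (£336,000) is divided into 2 shares of £168,000: Wendel takes £168,000; Eira's £168,000 share passes to Eira's issue.
Eira's share (£168,000) is divided into 3 shares of £56,000: Samir, Jovan, and Romilly each take £56,000.

Vance receives £28,000.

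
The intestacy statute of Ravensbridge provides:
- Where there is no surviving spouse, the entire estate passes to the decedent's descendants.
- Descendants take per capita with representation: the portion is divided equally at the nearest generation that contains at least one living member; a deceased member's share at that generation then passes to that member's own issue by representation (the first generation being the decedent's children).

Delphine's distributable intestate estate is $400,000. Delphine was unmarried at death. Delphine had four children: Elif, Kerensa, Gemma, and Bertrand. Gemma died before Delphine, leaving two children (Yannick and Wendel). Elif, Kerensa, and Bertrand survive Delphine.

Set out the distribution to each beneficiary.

Elif: $100,000; Kerensa: $100,000; Yannick: $50,000; Wendel: $50,000; Bertrand: $100,000

The entire $400,000 passes to the descendants.
That amount ($400,000) is divided into 4 shares of $100,000: Elif, Kerensa, and Bertrand each take $100,000; Gemma's $100,000 share passes to Gemma's issue.
Gemma's share ($100,000) is divided into 2 shares of $50,000: Yannick and Wendel each take $50,000.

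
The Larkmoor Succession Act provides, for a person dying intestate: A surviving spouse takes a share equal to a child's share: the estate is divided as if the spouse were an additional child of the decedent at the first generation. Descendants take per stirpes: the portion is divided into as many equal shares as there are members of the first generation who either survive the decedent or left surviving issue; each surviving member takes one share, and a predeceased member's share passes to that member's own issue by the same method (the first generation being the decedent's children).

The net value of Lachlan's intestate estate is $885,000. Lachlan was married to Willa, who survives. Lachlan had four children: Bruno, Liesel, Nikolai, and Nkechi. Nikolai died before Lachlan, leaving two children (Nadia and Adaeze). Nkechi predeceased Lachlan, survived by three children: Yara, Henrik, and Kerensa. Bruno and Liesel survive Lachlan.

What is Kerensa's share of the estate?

Kerensa receives $59,000.

The spouse counts as an additional share at the children's level, so there are 5 primary shares of $177,000. Willa takes one such share ($177,000).
The children's combined portion ($708,000) is divided into 4 shares of $177,000: Bruno and Liesel each take $177,000; Nikolai's $177,000 share passes to Nikolai's issue; Nkechi's $177,000 share passes to Nkechi's issue.
Nikolai's share ($177,000) is divided into 2 shares of $88,500: Nadia and Adaeze each take $88,500.
Nkechi's share ($177,000) is divided into 3 shares of $59,000: Yara, Henrik, and Kerensa each take $59,000.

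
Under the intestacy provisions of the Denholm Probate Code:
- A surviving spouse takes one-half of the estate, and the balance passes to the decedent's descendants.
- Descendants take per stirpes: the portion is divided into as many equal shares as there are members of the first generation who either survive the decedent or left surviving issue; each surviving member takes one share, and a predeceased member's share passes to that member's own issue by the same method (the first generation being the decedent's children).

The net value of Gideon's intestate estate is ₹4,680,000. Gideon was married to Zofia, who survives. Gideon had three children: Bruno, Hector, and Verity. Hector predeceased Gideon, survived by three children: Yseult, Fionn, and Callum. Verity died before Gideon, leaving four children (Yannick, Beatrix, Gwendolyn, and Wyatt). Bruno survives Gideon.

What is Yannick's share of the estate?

Zofia takes one-half of ₹4,680,000 = ₹2,340,000. The remaining ₹2,340,000 passes to the descendants.
The descendants' portion (₹2,340,000) is divided into 3 shares of ₹780,000: Bruno takes ₹780,000; Hector's ₹780,000 share passes to Hector's issue; Verity's ₹780,000 share passes to Verity's issue.
Hector's share (₹780,000) is divided into 3 shares of ₹260,000: Yseult, Fionn, and Callum each take ₹260,000.
Verity's share (₹780,000) is divided into 4 shares of ₹195,000: Yannick, Beatrix, Gwendolyn, and Wyatt each take ₹195,000.

Yannick receives ₹195,000.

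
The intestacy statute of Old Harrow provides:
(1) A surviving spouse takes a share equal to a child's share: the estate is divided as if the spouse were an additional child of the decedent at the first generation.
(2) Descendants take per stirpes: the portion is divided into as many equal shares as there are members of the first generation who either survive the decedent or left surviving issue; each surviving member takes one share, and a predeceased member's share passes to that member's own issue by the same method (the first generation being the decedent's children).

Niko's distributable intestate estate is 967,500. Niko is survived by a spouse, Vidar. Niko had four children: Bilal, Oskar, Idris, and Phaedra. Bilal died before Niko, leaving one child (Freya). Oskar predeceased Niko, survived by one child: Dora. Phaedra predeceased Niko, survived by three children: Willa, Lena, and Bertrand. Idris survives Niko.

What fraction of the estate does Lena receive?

Lena receives 1/15 of the estate.

The spouse counts as an additional share at the children's level, so there are 5 primary shares of 193,500. Vidar takes one such share (193,500).
The children's combined portion (774,000) is divided into 4 shares of 193,500: Idris takes 193,500; Bilal's 193,500 share passes to Bilal's issue; Oskar's 193,500 share passes to Oskar's issue; Phaedra's 193,500 share passes to Phaedra's issue.
Bilal's share (193,500) passes entirely to Freya.
Oskar's share (193,500) passes entirely to Dora.
Phaedra's share (193,500) is divided into 3 shares of 64,500: Willa, Lena, and Bertrand each take 64,500.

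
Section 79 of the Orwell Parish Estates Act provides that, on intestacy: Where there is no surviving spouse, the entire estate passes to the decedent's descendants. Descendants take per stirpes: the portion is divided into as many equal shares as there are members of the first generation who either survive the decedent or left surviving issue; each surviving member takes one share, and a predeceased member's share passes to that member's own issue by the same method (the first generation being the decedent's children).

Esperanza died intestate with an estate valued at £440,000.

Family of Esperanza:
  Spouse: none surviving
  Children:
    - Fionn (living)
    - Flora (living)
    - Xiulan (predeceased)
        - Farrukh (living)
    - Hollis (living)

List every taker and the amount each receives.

The entire £440,000 passes to the descendants.
That amount (£440,000) is divided into 4 shares of £110,000: Fionn, Flora, and Hollis each take £110,000; Xiulan's £110,000 share passes to Xiulan's issue.
Xiulan's share (£110,000) passes entirely to Farrukh.

Fionn: £110,000; Flora: £110,000; Farrukh: £110,000; Hollis: £110,000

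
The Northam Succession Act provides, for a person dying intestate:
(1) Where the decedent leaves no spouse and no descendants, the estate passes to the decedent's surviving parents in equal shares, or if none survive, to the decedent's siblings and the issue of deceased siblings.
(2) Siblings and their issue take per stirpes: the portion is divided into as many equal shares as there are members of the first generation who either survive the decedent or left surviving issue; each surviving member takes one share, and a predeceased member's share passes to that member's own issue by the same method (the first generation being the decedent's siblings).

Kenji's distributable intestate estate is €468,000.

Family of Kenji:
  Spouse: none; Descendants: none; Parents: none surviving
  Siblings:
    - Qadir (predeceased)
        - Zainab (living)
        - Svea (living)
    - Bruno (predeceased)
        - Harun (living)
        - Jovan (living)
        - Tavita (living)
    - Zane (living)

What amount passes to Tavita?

The entire €468,000 passes to the siblings and their issue.
That amount (€468,000) is divided into 3 shares of €156,000: Zane takes €156,000; Qadir's €156,000 share passes to Qadir's issue; Bruno's €156,000 share passes to Bruno's issue.
Qadir's share (€156,000) is divided into 2 shares of €78,000: Zainab and Svea each take €78,000.
Bruno's share (€156,000) is divided into 3 shares of €52,000: Harun, Jovan, and Tavita each take €52,000.

Tavita receives €52,000.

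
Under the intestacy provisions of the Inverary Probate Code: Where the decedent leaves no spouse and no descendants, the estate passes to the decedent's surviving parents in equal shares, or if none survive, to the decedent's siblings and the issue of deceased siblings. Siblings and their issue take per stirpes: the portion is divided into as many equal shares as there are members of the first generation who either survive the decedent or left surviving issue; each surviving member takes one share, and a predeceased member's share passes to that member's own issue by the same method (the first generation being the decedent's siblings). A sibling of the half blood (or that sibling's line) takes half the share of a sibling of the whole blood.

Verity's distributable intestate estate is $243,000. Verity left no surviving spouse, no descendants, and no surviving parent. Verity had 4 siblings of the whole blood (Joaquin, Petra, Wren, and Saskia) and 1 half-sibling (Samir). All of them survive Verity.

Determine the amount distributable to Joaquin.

Joaquin receives $54,000.

The entire $243,000 passes to the siblings and their issue.
Counting each half-blood sibling's line as half a unit, there are 9/2 units in $243,000, so one unit is $54,000. Whole-blood lines (Joaquin, Petra, Wren, and Saskia) take $54,000 each; half-blood lines (Samir) take $27,000 each.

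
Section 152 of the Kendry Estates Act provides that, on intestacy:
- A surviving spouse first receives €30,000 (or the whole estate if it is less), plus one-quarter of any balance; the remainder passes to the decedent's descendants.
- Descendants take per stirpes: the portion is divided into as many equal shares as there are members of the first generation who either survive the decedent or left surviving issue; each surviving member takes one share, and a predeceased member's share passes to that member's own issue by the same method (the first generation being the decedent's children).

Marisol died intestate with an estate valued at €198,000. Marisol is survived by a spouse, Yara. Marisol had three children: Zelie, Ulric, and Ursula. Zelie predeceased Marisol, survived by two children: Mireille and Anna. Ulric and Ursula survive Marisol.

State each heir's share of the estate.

Yara: €72,000; Mireille: €21,000; Anna: €21,000; Ulric: €42,000; Ursula: €42,000

Yara first takes €30,000, leaving a balance of €168,000. Yara then takes one-quarter of the balance (€42,000), for a total of €72,000. The remaining €126,000 passes to the descendants.
The descendants' portion (€126,000) is divided into 3 shares of €42,000: Ulric and Ursula each take €42,000; Zelie's €42,000 share passes to Zelie's issue.
Zelie's share (€42,000) is divided into 2 shares of €21,000: Mireille and Anna each take €21,000.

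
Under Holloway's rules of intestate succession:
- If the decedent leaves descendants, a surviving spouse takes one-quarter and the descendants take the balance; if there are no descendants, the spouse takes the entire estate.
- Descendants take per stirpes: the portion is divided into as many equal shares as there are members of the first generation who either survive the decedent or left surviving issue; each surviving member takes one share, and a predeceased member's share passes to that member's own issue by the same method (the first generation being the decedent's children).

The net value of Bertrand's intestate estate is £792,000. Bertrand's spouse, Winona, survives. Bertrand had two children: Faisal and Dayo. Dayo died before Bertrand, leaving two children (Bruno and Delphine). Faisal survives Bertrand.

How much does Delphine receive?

Winona takes one-quarter of £792,000 = £198,000. The remaining £594,000 passes to the descendants.
The descendants' portion (£594,000) is divided into 2 shares of £297,000: Faisal takes £297,000; Dayo's £297,000 share passes to Dayo's issue.
Dayo's share (£297,000) is divided into 2 shares of £148,500: Bruno and Delphine each take £148,500.

Delphine receives £148,500.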